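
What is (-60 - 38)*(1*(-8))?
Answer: 784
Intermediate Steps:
(-60 - 38)*(1*(-8)) = -98*(-8) = 784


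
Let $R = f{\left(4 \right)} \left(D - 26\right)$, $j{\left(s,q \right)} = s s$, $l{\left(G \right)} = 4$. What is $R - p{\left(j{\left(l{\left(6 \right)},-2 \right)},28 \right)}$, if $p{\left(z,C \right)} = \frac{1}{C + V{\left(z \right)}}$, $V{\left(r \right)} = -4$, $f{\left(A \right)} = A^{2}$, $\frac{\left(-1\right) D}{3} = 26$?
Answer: $- \frac{39937}{24} \approx -1664.0$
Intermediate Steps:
$D = -78$ ($D = \left(-3\right) 26 = -78$)
$j{\left(s,q \right)} = s^{2}$
$p{\left(z,C \right)} = \frac{1}{-4 + C}$ ($p{\left(z,C \right)} = \frac{1}{C - 4} = \frac{1}{-4 + C}$)
$R = -1664$ ($R = 4^{2} \left(-78 - 26\right) = 16 \left(-104\right) = -1664$)
$R - p{\left(j{\left(l{\left(6 \right)},-2 \right)},28 \right)} = -1664 - \frac{1}{-4 + 28} = -1664 - \frac{1}{24} = - \frac{39937}{24}$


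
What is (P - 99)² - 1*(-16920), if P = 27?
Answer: 22104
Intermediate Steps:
(P - 99)² - 1*(-16920) = (27 - 99)² - 1*(-16920) = (-72)² + 16920 = 5184 + 16920 = 22104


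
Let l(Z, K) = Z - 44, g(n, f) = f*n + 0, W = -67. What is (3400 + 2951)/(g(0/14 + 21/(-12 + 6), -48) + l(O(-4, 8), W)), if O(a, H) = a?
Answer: 2117/40 ≈ 52.925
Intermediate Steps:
g(n, f) = f*n
l(Z, K) = -44 + Z
(3400 + 2951)/(g(0/14 + 21/(-12 + 6), -48) + l(O(-4, 8), W)) = (3400 + 2951)/(-48*(0/14 + 21/(-12 + 6)) + (-44 - 4)) = 6351/(-48*(0*(1/14) + 21/(-6)) - 48) = 6351/(-48*(0 + 21*(-1/6)) - 48) = 6351/(-48*(0 - 7/2) - 48) = 6351/(-48*(-7/2) - 48) = 6351/(168 - 48) = 6351/120 = 6351*(1/120) = 2117/40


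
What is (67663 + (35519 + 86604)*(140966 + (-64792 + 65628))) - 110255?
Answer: 17317243054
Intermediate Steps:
(67663 + (35519 + 86604)*(140966 + (-64792 + 65628))) - 110255 = (67663 + 122123*(140966 + 836)) - 110255 = (67663 + 122123*141802) - 110255 = (67663 + 17317285646) - 110255 = 17317353309 - 110255 = 17317243054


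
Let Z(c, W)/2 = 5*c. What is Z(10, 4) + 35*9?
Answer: 415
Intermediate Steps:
Z(c, W) = 10*c (Z(c, W) = 2*(5*c) = 10*c)
Z(10, 4) + 35*9 = 10*10 + 35*9 = 100 + 315 = 415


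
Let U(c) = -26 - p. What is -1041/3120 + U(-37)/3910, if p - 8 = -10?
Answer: -138173/406640 ≈ -0.33979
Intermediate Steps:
p = -2 (p = 8 - 10 = -2)
U(c) = -24 (U(c) = -26 - 1*(-2) = -26 + 2 = -24)
-1041/3120 + U(-37)/3910 = -1041/3120 - 24/3910 = -1041*1/3120 - 24*1/3910 = -347/1040 - 12/1955 = -138173/406640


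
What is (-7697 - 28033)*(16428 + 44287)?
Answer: -2169346950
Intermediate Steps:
(-7697 - 28033)*(16428 + 44287) = -35730*60715 = -2169346950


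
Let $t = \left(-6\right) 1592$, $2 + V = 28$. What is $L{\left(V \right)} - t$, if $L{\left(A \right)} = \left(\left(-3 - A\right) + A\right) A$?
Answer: $9474$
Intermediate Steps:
$V = 26$ ($V = -2 + 28 = 26$)
$t = -9552$
$L{\left(A \right)} = - 3 A$
$L{\left(V \right)} - t = \left(-3\right) 26 - -9552 = -78 + 9552 = 9474$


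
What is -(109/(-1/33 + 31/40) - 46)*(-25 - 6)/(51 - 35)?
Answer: 1529261/7864 ≈ 194.46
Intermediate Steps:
-(109/(-1/33 + 31/40) - 46)*(-25 - 6)/(51 - 35) = -(109/(-1*1/33 + 31*(1/40)) - 46)*(-31/16) = -(109/(-1/33 + 31/40) - 46)*(-31*1/16) = -(109/(983/1320) - 46)*(-31)/16 = -(109*(1320/983) - 46)*(-31)/16 = -(143880/983 - 46)*(-31)/16 = -98662*(-31)/(983*16) = -1*(-1529261/7864) = 1529261/7864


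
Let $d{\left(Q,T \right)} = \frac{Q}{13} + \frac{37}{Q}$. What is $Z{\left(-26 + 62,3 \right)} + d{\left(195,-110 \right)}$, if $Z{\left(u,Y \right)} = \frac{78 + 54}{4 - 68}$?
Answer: $\frac{40957}{3120} \approx 13.127$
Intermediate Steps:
$d{\left(Q,T \right)} = \frac{37}{Q} + \frac{Q}{13}$ ($d{\left(Q,T \right)} = Q \frac{1}{13} + \frac{37}{Q} = \frac{Q}{13} + \frac{37}{Q} = \frac{37}{Q} + \frac{Q}{13}$)
$Z{\left(u,Y \right)} = - \frac{33}{16}$ ($Z{\left(u,Y \right)} = \frac{132}{-64} = 132 \left(- \frac{1}{64}\right) = - \frac{33}{16}$)
$Z{\left(-26 + 62,3 \right)} + d{\left(195,-110 \right)} = - \frac{33}{16} + \left(\frac{37}{195} + \frac{1}{13} \cdot 195\right) = - \frac{33}{16} + \left(37 \cdot \frac{1}{195} + 15\right) = - \frac{33}{16} + \left(\frac{37}{195} + 15\right) = - \frac{33}{16} + \frac{2962}{195} = \frac{40957}{3120}$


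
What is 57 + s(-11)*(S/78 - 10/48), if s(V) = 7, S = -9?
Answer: 17077/312 ≈ 54.734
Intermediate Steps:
57 + s(-11)*(S/78 - 10/48) = 57 + 7*(-9/78 - 10/48) = 57 + 7*(-9*1/78 - 10*1/48) = 57 + 7*(-3/26 - 5/24) = 57 + 7*(-101/312) = 57 - 707/312 = 17077/312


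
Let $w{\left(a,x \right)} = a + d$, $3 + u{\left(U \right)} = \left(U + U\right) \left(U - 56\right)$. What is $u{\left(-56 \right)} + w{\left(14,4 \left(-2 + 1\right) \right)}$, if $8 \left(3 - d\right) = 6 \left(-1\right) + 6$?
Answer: $12558$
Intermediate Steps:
$d = 3$ ($d = 3 - \frac{6 \left(-1\right) + 6}{8} = 3 - \frac{-6 + 6}{8} = 3 - 0 = 3 + 0 = 3$)
$u{\left(U \right)} = -3 + 2 U \left(-56 + U\right)$ ($u{\left(U \right)} = -3 + \left(U + U\right) \left(U - 56\right) = -3 + 2 U \left(-56 + U\right)$)
$w{\left(a,x \right)} = 3 + a$ ($w{\left(a,x \right)} = a + 3 = 3 + a$)
$u{\left(-56 \right)} + w{\left(14,4 \left(-2 + 1\right) \right)} = \left(-3 - -6272 + 2 \left(-56\right)^{2}\right) + \left(3 + 14\right) = \left(-3 + 6272 + 2 \cdot 3136\right) + 17 = \left(-3 + 6272 + 6272\right) + 17 = 12541 + 17 = 12558$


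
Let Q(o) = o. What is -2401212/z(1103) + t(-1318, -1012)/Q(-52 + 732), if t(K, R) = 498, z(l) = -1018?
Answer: 408332781/173060 ≈ 2359.5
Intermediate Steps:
-2401212/z(1103) + t(-1318, -1012)/Q(-52 + 732) = -2401212/(-1018) + 498/(-52 + 732) = -2401212*(-1/1018) + 498/680 = 1200606/509 + 498*(1/680) = 1200606/509 + 249/340 = 408332781/173060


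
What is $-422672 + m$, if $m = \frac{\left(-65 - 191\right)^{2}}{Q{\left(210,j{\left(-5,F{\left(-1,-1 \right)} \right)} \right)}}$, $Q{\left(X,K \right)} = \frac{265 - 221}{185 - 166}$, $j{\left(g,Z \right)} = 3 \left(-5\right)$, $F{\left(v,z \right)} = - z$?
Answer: $- \frac{4338096}{11} \approx -3.9437 \cdot 10^{5}$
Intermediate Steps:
$j{\left(g,Z \right)} = -15$
$Q{\left(X,K \right)} = \frac{44}{19}$
$m = \frac{311296}{11}$ ($m = \frac{\left(-65 - 191\right)^{2}}{\frac{44}{19}} = \left(-256\right)^{2} \cdot \frac{19}{44} = 65536 \cdot \frac{19}{44} = \frac{311296}{11} \approx 28300.0$)
$-422672 + m = -422672 + \frac{311296}{11} = - \frac{4338096}{11}$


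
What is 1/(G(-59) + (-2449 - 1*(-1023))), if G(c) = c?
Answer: -1/1485 ≈ -0.00067340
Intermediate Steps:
1/(G(-59) + (-2449 - 1*(-1023))) = 1/(-59 + (-2449 - 1*(-1023))) = 1/(-59 + (-2449 + 1023)) = 1/(-59 - 1426) = 1/(-1485) = -1/1485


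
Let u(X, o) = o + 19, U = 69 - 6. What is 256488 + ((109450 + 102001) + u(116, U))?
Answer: 468021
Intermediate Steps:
U = 63
u(X, o) = 19 + o
256488 + ((109450 + 102001) + u(116, U)) = 256488 + ((109450 + 102001) + (19 + 63)) = 256488 + (211451 + 82) = 256488 + 211533 = 468021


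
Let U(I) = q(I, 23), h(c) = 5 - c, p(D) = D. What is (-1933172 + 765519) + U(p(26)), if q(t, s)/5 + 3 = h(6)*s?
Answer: -1167783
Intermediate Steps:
q(t, s) = -15 - 5*s (q(t, s) = -15 + 5*((5 - 1*6)*s) = -15 + 5*((5 - 6)*s) = -15 + 5*(-s) = -15 - 5*s)
U(I) = -130 (U(I) = -15 - 5*23 = -15 - 115 = -130)
(-1933172 + 765519) + U(p(26)) = (-1933172 + 765519) - 130 = -1167653 - 130 = -1167783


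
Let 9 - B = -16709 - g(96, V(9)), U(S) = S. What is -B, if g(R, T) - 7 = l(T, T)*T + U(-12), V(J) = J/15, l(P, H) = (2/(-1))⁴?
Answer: -83613/5 ≈ -16723.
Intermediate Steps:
l(P, H) = 16 (l(P, H) = (2*(-1))⁴ = (-2)⁴ = 16)
V(J) = J/15 (V(J) = J*(1/15) = J/15)
g(R, T) = -5 + 16*T (g(R, T) = 7 + (16*T - 12) = 7 + (-12 + 16*T) = -5 + 16*T)
B = 83613/5 (B = 9 - (-16709 - (-5 + 16*((1/15)*9))) = 9 - (-16709 - (-5 + 16*(⅗))) = 9 - (-16709 - (-5 + 48/5)) = 9 - (-16709 - 1*23/5) = 9 - (-16709 - 23/5) = 9 - 1*(-83568/5) = 9 + 83568/5 = 83613/5 ≈ 16723.)
-B = -1*83613/5 = -83613/5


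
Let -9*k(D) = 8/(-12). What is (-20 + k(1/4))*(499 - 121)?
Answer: -7532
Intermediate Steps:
k(D) = 2/27 (k(D) = -8/(9*(-12)) = -8*(-1)/(9*12) = -1/9*(-2/3) = 2/27)
(-20 + k(1/4))*(499 - 121) = (-20 + 2/27)*(499 - 121) = -538/27*378 = -7532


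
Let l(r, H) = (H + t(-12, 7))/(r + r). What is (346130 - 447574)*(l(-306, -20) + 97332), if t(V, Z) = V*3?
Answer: -1510684773640/153 ≈ -9.8738e+9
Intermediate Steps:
t(V, Z) = 3*V
l(r, H) = (-36 + H)/(2*r) (l(r, H) = (H + 3*(-12))/(r + r) = (H - 36)/((2*r)) = (-36 + H)*(1/(2*r)) = (-36 + H)/(2*r))
(346130 - 447574)*(l(-306, -20) + 97332) = (346130 - 447574)*((1/2)*(-36 - 20)/(-306) + 97332) = -101444*((1/2)*(-1/306)*(-56) + 97332) = -101444*(14/153 + 97332) = -101444*14891810/153 = -1510684773640/153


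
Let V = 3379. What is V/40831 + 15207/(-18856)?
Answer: -557202593/769909336 ≈ -0.72373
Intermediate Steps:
V/40831 + 15207/(-18856) = 3379/40831 + 15207/(-18856) = 3379*(1/40831) + 15207*(-1/18856) = 3379/40831 - 15207/18856 = -557202593/769909336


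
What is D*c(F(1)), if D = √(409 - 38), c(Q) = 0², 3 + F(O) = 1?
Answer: 0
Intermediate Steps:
F(O) = -2 (F(O) = -3 + 1 = -2)
c(Q) = 0
D = √371 ≈ 19.261
D*c(F(1)) = √371*0 = 0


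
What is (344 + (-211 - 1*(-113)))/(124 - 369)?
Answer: -246/245 ≈ -1.0041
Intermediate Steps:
(344 + (-211 - 1*(-113)))/(124 - 369) = (344 + (-211 + 113))/(-245) = (344 - 98)*(-1/245) = 246*(-1/245) = -246/245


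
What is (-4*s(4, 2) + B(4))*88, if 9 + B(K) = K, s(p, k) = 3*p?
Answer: -4664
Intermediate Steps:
B(K) = -9 + K
(-4*s(4, 2) + B(4))*88 = (-12*4 + (-9 + 4))*88 = (-4*12 - 5)*88 = (-48 - 5)*88 = -53*88 = -4664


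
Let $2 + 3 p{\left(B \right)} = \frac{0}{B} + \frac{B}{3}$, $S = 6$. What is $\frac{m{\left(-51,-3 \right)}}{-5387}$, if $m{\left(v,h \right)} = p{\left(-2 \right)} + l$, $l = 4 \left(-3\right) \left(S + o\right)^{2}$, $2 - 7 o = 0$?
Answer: $\frac{209480}{2375667} \approx 0.088177$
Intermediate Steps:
$o = \frac{2}{7}$ ($o = \frac{2}{7} - 0 = \frac{2}{7} + 0 = \frac{2}{7} \approx 0.28571$)
$p{\left(B \right)} = - \frac{2}{3} + \frac{B}{9}$ ($p{\left(B \right)} = - \frac{2}{3} + \frac{\frac{0}{B} + \frac{B}{3}}{3} = - \frac{2}{3} + \frac{0 + B \frac{1}{3}}{3} = - \frac{2}{3} + \frac{0 + \frac{B}{3}}{3} = - \frac{2}{3} + \frac{\frac{1}{3} B}{3} = - \frac{2}{3} + \frac{B}{9}$)
$l = - \frac{23232}{49}$ ($l = 4 \left(-3\right) \left(6 + \frac{2}{7}\right)^{2} = - 12 \left(\frac{44}{7}\right)^{2} = \left(-12\right) \frac{1936}{49} = - \frac{23232}{49} \approx -474.12$)
$m{\left(v,h \right)} = - \frac{209480}{441}$ ($m{\left(v,h \right)} = \left(- \frac{2}{3} + \frac{1}{9} \left(-2\right)\right) - \frac{23232}{49} = \left(- \frac{2}{3} - \frac{2}{9}\right) - \frac{23232}{49} = - \frac{8}{9} - \frac{23232}{49} = - \frac{209480}{441}$)
$\frac{m{\left(-51,-3 \right)}}{-5387} = - \frac{209480}{441 \left(-5387\right)} = \left(- \frac{209480}{441}\right) \left(- \frac{1}{5387}\right) = \frac{209480}{2375667}$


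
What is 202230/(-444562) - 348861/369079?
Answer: -114864595026/82039249199 ≈ -1.4001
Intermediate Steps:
202230/(-444562) - 348861/369079 = 202230*(-1/444562) - 348861*1/369079 = -101115/222281 - 348861/369079 = -114864595026/82039249199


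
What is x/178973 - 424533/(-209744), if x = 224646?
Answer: 123098095233/37538512912 ≈ 3.2792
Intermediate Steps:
x/178973 - 424533/(-209744) = 224646/178973 - 424533/(-209744) = 224646*(1/178973) - 424533*(-1/209744) = 224646/178973 + 424533/209744 = 123098095233/37538512912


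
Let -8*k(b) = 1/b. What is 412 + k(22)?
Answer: 72511/176 ≈ 411.99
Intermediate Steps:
k(b) = -1/(8*b)
412 + k(22) = 412 - ⅛/22 = 412 - ⅛*1/22 = 412 - 1/176 = 72511/176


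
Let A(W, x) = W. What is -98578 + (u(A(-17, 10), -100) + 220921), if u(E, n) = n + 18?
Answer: 122261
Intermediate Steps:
u(E, n) = 18 + n
-98578 + (u(A(-17, 10), -100) + 220921) = -98578 + ((18 - 100) + 220921) = -98578 + (-82 + 220921) = -98578 + 220839 = 122261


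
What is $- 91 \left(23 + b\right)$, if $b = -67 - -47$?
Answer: $-273$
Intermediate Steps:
$b = -20$ ($b = -67 + 47 = -20$)
$- 91 \left(23 + b\right) = - 91 \left(23 - 20\right) = \left(-91\right) 3 = -273$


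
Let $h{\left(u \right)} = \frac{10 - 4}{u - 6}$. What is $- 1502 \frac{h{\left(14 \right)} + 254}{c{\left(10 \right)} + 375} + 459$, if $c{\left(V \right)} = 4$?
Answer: $- \frac{417347}{758} \approx -550.59$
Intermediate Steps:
$h{\left(u \right)} = \frac{6}{-6 + u}$
$- 1502 \frac{h{\left(14 \right)} + 254}{c{\left(10 \right)} + 375} + 459 = - 1502 \frac{\frac{6}{-6 + 14} + 254}{4 + 375} + 459 = - 1502 \frac{\frac{6}{8} + 254}{379} + 459 = - 1502 \left(6 \cdot \frac{1}{8} + 254\right) \frac{1}{379} + 459 = - 1502 \left(\frac{3}{4} + 254\right) \frac{1}{379} + 459 = - 1502 \cdot \frac{1019}{4} \cdot \frac{1}{379} + 459 = \left(-1502\right) \frac{1019}{1516} + 459 = - \frac{765269}{758} + 459 = - \frac{417347}{758}$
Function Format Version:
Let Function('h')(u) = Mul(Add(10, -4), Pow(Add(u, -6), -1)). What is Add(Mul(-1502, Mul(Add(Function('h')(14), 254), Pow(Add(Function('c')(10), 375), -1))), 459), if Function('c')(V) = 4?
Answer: Rational(-417347, 758) ≈ -550.59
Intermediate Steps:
Function('h')(u) = Mul(6, Pow(Add(-6, u), -1))
Add(Mul(-1502, Mul(Add(Function('h')(14), 254), Pow(Add(Function('c')(10), 375), -1))), 459) = Add(Mul(-1502, Mul(Add(Mul(6, Pow(Add(-6, 14), -1)), 254), Pow(Add(4, 375), -1))), 459) = Add(Mul(-1502, Mul(Add(Mul(6, Pow(8, -1)), 254), Pow(379, -1))), 459) = Add(Mul(-1502, Mul(Add(Mul(6, Rational(1, 8)), 254), Rational(1, 379))), 459) = Add(Mul(-1502, Mul(Add(Rational(3, 4), 254), Rational(1, 379))), 459) = Add(Mul(-1502, Mul(Rational(1019, 4), Rational(1, 379))), 459) = Add(Mul(-1502, Rational(1019, 1516)), 459) = Add(Rational(-765269, 758), 459) = Rational(-417347, 758)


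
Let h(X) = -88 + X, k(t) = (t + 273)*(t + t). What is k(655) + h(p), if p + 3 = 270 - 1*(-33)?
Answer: 1215892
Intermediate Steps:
p = 300 (p = -3 + (270 - 1*(-33)) = -3 + (270 + 33) = -3 + 303 = 300)
k(t) = 2*t*(273 + t) (k(t) = (273 + t)*(2*t) = 2*t*(273 + t))
k(655) + h(p) = 2*655*(273 + 655) + (-88 + 300) = 2*655*928 + 212 = 1215680 + 212 = 1215892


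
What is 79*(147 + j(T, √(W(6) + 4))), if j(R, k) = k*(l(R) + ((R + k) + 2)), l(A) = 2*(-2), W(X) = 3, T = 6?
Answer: 12166 + 316*√7 ≈ 13002.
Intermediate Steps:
l(A) = -4
j(R, k) = k*(-2 + R + k) (j(R, k) = k*(-4 + ((R + k) + 2)) = k*(-4 + (2 + R + k)) = k*(-2 + R + k))
79*(147 + j(T, √(W(6) + 4))) = 79*(147 + √(3 + 4)*(-2 + 6 + √(3 + 4))) = 79*(147 + √7*(-2 + 6 + √7)) = 79*(147 + √7*(4 + √7)) = 11613 + 79*√7*(4 + √7)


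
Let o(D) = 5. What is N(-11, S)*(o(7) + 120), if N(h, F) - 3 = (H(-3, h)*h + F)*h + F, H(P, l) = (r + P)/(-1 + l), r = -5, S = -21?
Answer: 110125/3 ≈ 36708.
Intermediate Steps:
H(P, l) = (-5 + P)/(-1 + l)
N(h, F) = 3 + F + h*(F - 8*h/(-1 + h)) (N(h, F) = 3 + ((((-5 - 3)/(-1 + h))*h + F)*h + F) = 3 + (((-8/(-1 + h))*h + F)*h + F) = 3 + ((-8*h/(-1 + h) + F)*h + F) = 3 + ((F - 8*h/(-1 + h))*h + F) = 3 + (h*(F - 8*h/(-1 + h)) + F) = 3 + (F + h*(F - 8*h/(-1 + h))) = 3 + F + h*(F - 8*h/(-1 + h)))
N(-11, S)*(o(7) + 120) = ((-8*(-11)**2 + (-1 - 11)*(3 - 21 - 21*(-11)))/(-1 - 11))*(5 + 120) = ((-8*121 - 12*(3 - 21 + 231))/(-12))*125 = -(-968 - 12*213)/12*125 = -(-968 - 2556)/12*125 = -1/12*(-3524)*125 = (881/3)*125 = 110125/3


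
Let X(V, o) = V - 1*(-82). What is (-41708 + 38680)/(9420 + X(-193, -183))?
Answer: -3028/9309 ≈ -0.32528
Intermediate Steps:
X(V, o) = 82 + V (X(V, o) = V + 82 = 82 + V)
(-41708 + 38680)/(9420 + X(-193, -183)) = (-41708 + 38680)/(9420 + (82 - 193)) = -3028/(9420 - 111) = -3028/9309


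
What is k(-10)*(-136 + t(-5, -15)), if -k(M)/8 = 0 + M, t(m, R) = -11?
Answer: -11760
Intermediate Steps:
k(M) = -8*M (k(M) = -8*(0 + M) = -8*M)
k(-10)*(-136 + t(-5, -15)) = (-8*(-10))*(-136 - 11) = 80*(-147) = -11760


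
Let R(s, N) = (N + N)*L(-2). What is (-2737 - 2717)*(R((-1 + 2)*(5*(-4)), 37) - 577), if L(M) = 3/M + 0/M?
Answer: 3752352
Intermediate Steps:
L(M) = 3/M (L(M) = 3/M + 0 = 3/M)
R(s, N) = -3*N (R(s, N) = (N + N)*(3/(-2)) = (2*N)*(3*(-1/2)) = (2*N)*(-3/2) = -3*N)
(-2737 - 2717)*(R((-1 + 2)*(5*(-4)), 37) - 577) = (-2737 - 2717)*(-3*37 - 577) = -5454*(-111 - 577) = -5454*(-688) = 3752352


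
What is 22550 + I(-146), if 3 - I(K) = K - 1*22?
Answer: 22721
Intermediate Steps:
I(K) = 25 - K (I(K) = 3 - (K - 1*22) = 3 - (K - 22) = 3 - (-22 + K) = 3 + (22 - K) = 25 - K)
22550 + I(-146) = 22550 + (25 - 1*(-146)) = 22550 + (25 + 146) = 22550 + 171 = 22721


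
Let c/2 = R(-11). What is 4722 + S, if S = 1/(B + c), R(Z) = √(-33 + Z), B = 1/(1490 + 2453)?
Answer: (-8665*I + 74475384*√11)/(-I + 15772*√11) ≈ 4722.0 - 0.075378*I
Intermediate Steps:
B = 1/3943 ≈ 0.00025361
c = 4*I*√11 (c = 2*√(-33 - 11) = 2*√(-44) = 2*(2*I*√11) = 4*I*√11 ≈ 13.266*I)
S = 1/(1/3943 + 4*I*√11) ≈ 1.0e-6 - 0.075378*I
4722 + S = 4722 + (3943/2736315825 - 62188996*I*√11/2736315825) = 12920883329593/2736315825 - 62188996*I*√11/2736315825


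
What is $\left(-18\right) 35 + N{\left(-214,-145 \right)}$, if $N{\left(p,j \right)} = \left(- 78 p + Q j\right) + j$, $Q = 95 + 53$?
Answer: $-5543$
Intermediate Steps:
$Q = 148$
$N{\left(p,j \right)} = - 78 p + 149 j$ ($N{\left(p,j \right)} = \left(- 78 p + 148 j\right) + j = - 78 p + 149 j$)
$\left(-18\right) 35 + N{\left(-214,-145 \right)} = \left(-18\right) 35 + \left(\left(-78\right) \left(-214\right) + 149 \left(-145\right)\right) = -630 + \left(16692 - 21605\right) = -630 - 4913 = -5543$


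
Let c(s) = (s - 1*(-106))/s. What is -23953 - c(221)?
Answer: -5293940/221 ≈ -23954.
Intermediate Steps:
c(s) = (106 + s)/s (c(s) = (s + 106)/s = (106 + s)/s)
-23953 - c(221) = -23953 - (106 + 221)/221 = -23953 - 327/221 = -5293940/221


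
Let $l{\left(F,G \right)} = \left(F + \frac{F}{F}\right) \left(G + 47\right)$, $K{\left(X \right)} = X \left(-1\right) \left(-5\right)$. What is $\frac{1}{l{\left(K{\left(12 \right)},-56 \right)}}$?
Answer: $- \frac{1}{549} \approx -0.0018215$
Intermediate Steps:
$K{\left(X \right)} = 5 X$ ($K{\left(X \right)} = - X \left(-5\right) = 5 X$)
$l{\left(F,G \right)} = \left(1 + F\right) \left(47 + G\right)$ ($l{\left(F,G \right)} = \left(F + 1\right) \left(47 + G\right) = \left(1 + F\right) \left(47 + G\right)$)
$\frac{1}{l{\left(K{\left(12 \right)},-56 \right)}} = \frac{1}{47 - 56 + 47 \cdot 5 \cdot 12 + 5 \cdot 12 \left(-56\right)} = \frac{1}{47 - 56 + 47 \cdot 60 + 60 \left(-56\right)} = \frac{1}{47 - 56 + 2820 - 3360} = \frac{1}{-549} = - \frac{1}{549}$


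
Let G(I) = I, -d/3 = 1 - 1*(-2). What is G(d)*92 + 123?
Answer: -705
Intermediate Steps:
d = -9 (d = -3*(1 - 1*(-2)) = -3*(1 + 2) = -3*3 = -9)
G(d)*92 + 123 = -9*92 + 123 = -828 + 123 = -705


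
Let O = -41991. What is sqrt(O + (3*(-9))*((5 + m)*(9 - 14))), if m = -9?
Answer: I*sqrt(42531) ≈ 206.23*I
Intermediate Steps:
sqrt(O + (3*(-9))*((5 + m)*(9 - 14))) = sqrt(-41991 + (3*(-9))*((5 - 9)*(9 - 14))) = sqrt(-41991 - (-108)*(-5)) = sqrt(-41991 - 27*20) = sqrt(-41991 - 540) = sqrt(-42531) = I*sqrt(42531)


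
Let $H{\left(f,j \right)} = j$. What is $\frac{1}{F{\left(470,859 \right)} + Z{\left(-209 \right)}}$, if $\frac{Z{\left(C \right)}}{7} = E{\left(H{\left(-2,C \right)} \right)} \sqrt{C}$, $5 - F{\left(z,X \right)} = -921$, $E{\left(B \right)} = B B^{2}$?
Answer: $\frac{926}{853532540068915557} + \frac{63905303 i \sqrt{209}}{853532540068915557} \approx 1.0849 \cdot 10^{-15} + 1.0824 \cdot 10^{-9} i$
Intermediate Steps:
$E{\left(B \right)} = B^{3}$
$F{\left(z,X \right)} = 926$ ($F{\left(z,X \right)} = 5 - -921 = 5 + 921 = 926$)
$Z{\left(C \right)} = 7 C^{\frac{7}{2}}$ ($Z{\left(C \right)} = 7 C^{3} \sqrt{C} = 7 C^{\frac{7}{2}}$)
$\frac{1}{F{\left(470,859 \right)} + Z{\left(-209 \right)}} = \frac{1}{926 + 7 \left(-209\right)^{\frac{7}{2}}} = \frac{1}{926 + 7 \left(- 9129329 i \sqrt{209}\right)} = \frac{1}{926 - 63905303 i \sqrt{209}}$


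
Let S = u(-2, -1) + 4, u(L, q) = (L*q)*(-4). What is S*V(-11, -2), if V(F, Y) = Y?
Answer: 8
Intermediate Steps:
u(L, q) = -4*L*q
S = -4 (S = -4*(-2)*(-1) + 4 = -8 + 4 = -4)
S*V(-11, -2) = -4*(-2) = 8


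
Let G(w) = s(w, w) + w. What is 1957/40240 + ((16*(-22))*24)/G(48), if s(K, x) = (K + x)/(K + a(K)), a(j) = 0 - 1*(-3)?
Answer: -361090519/2132720 ≈ -169.31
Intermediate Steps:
a(j) = 3 (a(j) = 0 + 3 = 3)
s(K, x) = (K + x)/(3 + K) (s(K, x) = (K + x)/(K + 3) = (K + x)/(3 + K))
G(w) = w + 2*w/(3 + w) (G(w) = (w + w)/(3 + w) + w = (2*w)/(3 + w) + w = 2*w/(3 + w) + w = w + 2*w/(3 + w))
1957/40240 + ((16*(-22))*24)/G(48) = 1957/40240 + ((16*(-22))*24)/((48*(5 + 48)/(3 + 48))) = 1957*(1/40240) + (-352*24)/((48*53/51)) = 1957/40240 - 8448/(48*(1/51)*53) = 1957/40240 - 8448/848/17 = 1957/40240 - 8448*17/848 = 1957/40240 - 8976/53 = -361090519/2132720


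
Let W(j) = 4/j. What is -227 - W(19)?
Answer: -4317/19 ≈ -227.21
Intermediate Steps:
-227 - W(19) = -227 - 4/19 = -4317/19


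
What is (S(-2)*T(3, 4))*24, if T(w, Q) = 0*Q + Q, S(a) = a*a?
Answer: 384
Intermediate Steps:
S(a) = a**2
T(w, Q) = Q (T(w, Q) = 0 + Q = Q)
(S(-2)*T(3, 4))*24 = ((-2)**2*4)*24 = (4*4)*24 = 16*24 = 384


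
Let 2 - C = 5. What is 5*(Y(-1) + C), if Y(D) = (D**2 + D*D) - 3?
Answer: -20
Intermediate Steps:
C = -3 (C = 2 - 1*5 = 2 - 5 = -3)
Y(D) = -3 + 2*D**2 (Y(D) = (D**2 + D**2) - 3 = 2*D**2 - 3 = -3 + 2*D**2)
5*(Y(-1) + C) = 5*((-3 + 2*(-1)**2) - 3) = 5*((-3 + 2*1) - 3) = 5*((-3 + 2) - 3) = 5*(-1 - 3) = 5*(-4) = -20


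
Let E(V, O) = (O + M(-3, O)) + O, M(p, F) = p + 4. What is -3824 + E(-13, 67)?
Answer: -3689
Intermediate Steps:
M(p, F) = 4 + p
E(V, O) = 1 + 2*O (E(V, O) = (O + (4 - 3)) + O = (O + 1) + O = (1 + O) + O = 1 + 2*O)
-3824 + E(-13, 67) = -3824 + (1 + 2*67) = -3824 + (1 + 134) = -3824 + 135 = -3689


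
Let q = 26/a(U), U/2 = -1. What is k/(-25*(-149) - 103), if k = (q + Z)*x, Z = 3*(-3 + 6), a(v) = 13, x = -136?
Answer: -748/1811 ≈ -0.41303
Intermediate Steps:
U = -2 (U = 2*(-1) = -2)
q = 2 (q = 26/13 = 26*(1/13) = 2)
Z = 9 (Z = 3*3 = 9)
k = -1496 (k = (2 + 9)*(-136) = 11*(-136) = -1496)
k/(-25*(-149) - 103) = -1496/(-25*(-149) - 103) = -1496/(3725 - 103) = -1496/3622 = -1496*1/3622 = -748/1811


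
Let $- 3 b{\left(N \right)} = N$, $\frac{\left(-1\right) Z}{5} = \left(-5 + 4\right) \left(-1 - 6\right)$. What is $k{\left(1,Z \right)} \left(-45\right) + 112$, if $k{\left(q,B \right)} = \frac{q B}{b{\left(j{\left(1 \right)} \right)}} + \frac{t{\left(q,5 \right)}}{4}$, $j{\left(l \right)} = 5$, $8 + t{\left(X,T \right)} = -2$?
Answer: $- \frac{1441}{2} \approx -720.5$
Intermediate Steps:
$t{\left(X,T \right)} = -10$ ($t{\left(X,T \right)} = -8 - 2 = -10$)
$Z = -35$ ($Z = - 5 \left(-5 + 4\right) \left(-1 - 6\right) = - 5 \left(\left(-1\right) \left(-7\right)\right) = \left(-5\right) 7 = -35$)
$b{\left(N \right)} = - \frac{N}{3}$
$k{\left(q,B \right)} = - \frac{5}{2} - \frac{3 B q}{5}$ ($k{\left(q,B \right)} = \frac{q B}{\left(- \frac{1}{3}\right) 5} - \frac{10}{4} = \frac{B q}{- \frac{5}{3}} - \frac{5}{2} = B q \left(- \frac{3}{5}\right) - \frac{5}{2} = - \frac{3 B q}{5} - \frac{5}{2} = - \frac{5}{2} - \frac{3 B q}{5}$)
$k{\left(1,Z \right)} \left(-45\right) + 112 = \left(- \frac{5}{2} - \left(-21\right) 1\right) \left(-45\right) + 112 = \left(- \frac{5}{2} + 21\right) \left(-45\right) + 112 = \frac{37}{2} \left(-45\right) + 112 = - \frac{1665}{2} + 112 = - \frac{1441}{2}$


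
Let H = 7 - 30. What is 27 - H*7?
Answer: 188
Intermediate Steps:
H = -23
27 - H*7 = 27 - (-23)*7 = 27 - 1*(-161) = 27 + 161 = 188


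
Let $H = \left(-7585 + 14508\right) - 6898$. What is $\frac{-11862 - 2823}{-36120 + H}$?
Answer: $\frac{2937}{7219} \approx 0.40684$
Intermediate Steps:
$H = 25$ ($H = 6923 - 6898 = 25$)
$\frac{-11862 - 2823}{-36120 + H} = \frac{-11862 - 2823}{-36120 + 25} = - \frac{14685}{-36095} = \left(-14685\right) \left(- \frac{1}{36095}\right) = \frac{2937}{7219}$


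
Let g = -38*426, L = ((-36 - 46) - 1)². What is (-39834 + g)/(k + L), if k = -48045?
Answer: 28011/20578 ≈ 1.3612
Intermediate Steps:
L = 6889 (L = (-82 - 1)² = (-83)² = 6889)
g = -16188
(-39834 + g)/(k + L) = (-39834 - 16188)/(-48045 + 6889) = -56022/(-41156) = -56022*(-1/41156) = 28011/20578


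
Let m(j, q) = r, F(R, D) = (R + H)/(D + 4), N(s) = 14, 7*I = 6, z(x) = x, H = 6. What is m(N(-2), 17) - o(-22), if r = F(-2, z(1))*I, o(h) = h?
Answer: 794/35 ≈ 22.686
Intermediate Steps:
I = 6/7 (I = (⅐)*6 = 6/7 ≈ 0.85714)
F(R, D) = (6 + R)/(4 + D) (F(R, D) = (R + 6)/(D + 4) = (6 + R)/(4 + D))
r = 24/35 (r = ((6 - 2)/(4 + 1))*(6/7) = (4/5)*(6/7) = ((⅕)*4)*(6/7) = (⅘)*(6/7) = 24/35 ≈ 0.68571)
m(j, q) = 24/35
m(N(-2), 17) - o(-22) = 24/35 - 1*(-22) = 24/35 + 22 = 794/35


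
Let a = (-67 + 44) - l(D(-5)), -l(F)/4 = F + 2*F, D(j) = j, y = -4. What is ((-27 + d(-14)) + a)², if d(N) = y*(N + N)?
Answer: 4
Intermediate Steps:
d(N) = -8*N (d(N) = -4*(N + N) = -8*N)
l(F) = -12*F (l(F) = -4*(F + 2*F) = -12*F)
a = -83 (a = (-67 + 44) - (-12)*(-5) = -23 - 1*60 = -23 - 60 = -83)
((-27 + d(-14)) + a)² = ((-27 - 8*(-14)) - 83)² = ((-27 + 112) - 83)² = (85 - 83)² = 2² = 4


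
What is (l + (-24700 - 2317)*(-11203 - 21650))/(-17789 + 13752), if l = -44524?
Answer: -80685907/367 ≈ -2.1985e+5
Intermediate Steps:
(l + (-24700 - 2317)*(-11203 - 21650))/(-17789 + 13752) = (-44524 + (-24700 - 2317)*(-11203 - 21650))/(-17789 + 13752) = (-44524 - 27017*(-32853))/(-4037) = (-44524 + 887589501)*(-1/4037) = 887544977*(-1/4037) = -80685907/367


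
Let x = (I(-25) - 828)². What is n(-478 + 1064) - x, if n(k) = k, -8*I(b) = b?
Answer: -43509297/64 ≈ -6.7983e+5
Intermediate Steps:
I(b) = -b/8
x = 43546801/64 (x = (-⅛*(-25) - 828)² = (25/8 - 828)² = (-6599/8)² = 43546801/64 ≈ 6.8042e+5)
n(-478 + 1064) - x = (-478 + 1064) - 1*43546801/64 = 586 - 43546801/64 = -43509297/64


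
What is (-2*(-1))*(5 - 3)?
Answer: 4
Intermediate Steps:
(-2*(-1))*(5 - 3) = 2*2 = 4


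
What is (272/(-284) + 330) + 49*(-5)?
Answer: 5967/71 ≈ 84.042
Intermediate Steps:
(272/(-284) + 330) + 49*(-5) = (272*(-1/284) + 330) - 245 = (-68/71 + 330) - 245 = 23362/71 - 245 = 5967/71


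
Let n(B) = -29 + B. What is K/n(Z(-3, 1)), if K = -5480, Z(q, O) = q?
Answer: 685/4 ≈ 171.25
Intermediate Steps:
K/n(Z(-3, 1)) = -5480/(-29 - 3) = -5480/(-32) = -5480*(-1/32) = 685/4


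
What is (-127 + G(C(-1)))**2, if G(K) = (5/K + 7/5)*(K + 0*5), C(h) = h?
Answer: 380689/25 ≈ 15228.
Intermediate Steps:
G(K) = K*(7/5 + 5/K) (G(K) = (5/K + 7*(1/5))*(K + 0) = (5/K + 7/5)*K = (7/5 + 5/K)*K = K*(7/5 + 5/K))
(-127 + G(C(-1)))**2 = (-127 + (5 + (7/5)*(-1)))**2 = (-127 + (5 - 7/5))**2 = (-127 + 18/5)**2 = (-617/5)**2 = 380689/25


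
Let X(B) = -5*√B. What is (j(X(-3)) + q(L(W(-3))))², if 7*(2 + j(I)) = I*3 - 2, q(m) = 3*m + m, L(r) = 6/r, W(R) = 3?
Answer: 925/49 - 1200*I*√3/49 ≈ 18.878 - 42.418*I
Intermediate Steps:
q(m) = 4*m
j(I) = -16/7 + 3*I/7 (j(I) = -2 + (I*3 - 2)/7 = -2 + (3*I - 2)/7 = -2 + (-2 + 3*I)/7 = -2 + (-2/7 + 3*I/7) = -16/7 + 3*I/7)
(j(X(-3)) + q(L(W(-3))))² = ((-16/7 + 3*(-5*I*√3)/7) + 4*(6/3))² = ((-16/7 + 3*(-5*I*√3)/7) + 4*(6*(⅓)))² = ((-16/7 + 3*(-5*I*√3)/7) + 4*2)² = ((-16/7 - 15*I*√3/7) + 8)² = (40/7 - 15*I*√3/7)²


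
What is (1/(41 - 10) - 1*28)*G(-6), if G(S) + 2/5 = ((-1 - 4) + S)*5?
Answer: 240159/155 ≈ 1549.4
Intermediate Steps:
G(S) = -127/5 + 5*S (G(S) = -⅖ + ((-1 - 4) + S)*5 = -⅖ + (-5 + S)*5 = -⅖ + (-25 + 5*S) = -127/5 + 5*S)
(1/(41 - 10) - 1*28)*G(-6) = (1/(41 - 10) - 1*28)*(-127/5 + 5*(-6)) = (1/31 - 28)*(-127/5 - 30) = (1/31 - 28)*(-277/5) = -867/31*(-277/5) = 240159/155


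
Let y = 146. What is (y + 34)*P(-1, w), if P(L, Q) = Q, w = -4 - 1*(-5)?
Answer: 180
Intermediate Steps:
w = 1 (w = -4 + 5 = 1)
(y + 34)*P(-1, w) = (146 + 34)*1 = 180*1 = 180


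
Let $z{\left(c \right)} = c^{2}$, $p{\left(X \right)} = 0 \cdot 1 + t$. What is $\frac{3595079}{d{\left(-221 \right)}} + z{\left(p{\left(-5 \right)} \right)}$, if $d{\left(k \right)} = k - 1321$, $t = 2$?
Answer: $- \frac{3588911}{1542} \approx -2327.4$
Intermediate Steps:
$d{\left(k \right)} = -1321 + k$
$p{\left(X \right)} = 2$ ($p{\left(X \right)} = 0 \cdot 1 + 2 = 0 + 2 = 2$)
$\frac{3595079}{d{\left(-221 \right)}} + z{\left(p{\left(-5 \right)} \right)} = \frac{3595079}{-1321 - 221} + 2^{2} = \frac{3595079}{-1542} + 4 = 3595079 \left(- \frac{1}{1542}\right) + 4 = - \frac{3595079}{1542} + 4 = - \frac{3588911}{1542}$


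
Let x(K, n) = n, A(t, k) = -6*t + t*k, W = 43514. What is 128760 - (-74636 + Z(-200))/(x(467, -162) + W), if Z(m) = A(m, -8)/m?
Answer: 2791039085/21676 ≈ 1.2876e+5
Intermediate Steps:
A(t, k) = -6*t + k*t
Z(m) = -14 (Z(m) = (m*(-6 - 8))/m = (m*(-14))/m = (-14*m)/m = -14)
128760 - (-74636 + Z(-200))/(x(467, -162) + W) = 128760 - (-74636 - 14)/(-162 + 43514) = 128760 - (-74650)/43352 = 128760 - 1*(-37325/21676) = 128760 + 37325/21676 = 2791039085/21676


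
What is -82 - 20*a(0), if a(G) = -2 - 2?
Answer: -2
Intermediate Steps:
a(G) = -4
-82 - 20*a(0) = -82 - 20*(-4) = -82 + 80 = -2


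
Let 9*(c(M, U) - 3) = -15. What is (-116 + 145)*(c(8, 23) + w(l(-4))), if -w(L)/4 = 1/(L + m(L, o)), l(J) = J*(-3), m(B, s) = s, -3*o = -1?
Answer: 3248/111 ≈ 29.261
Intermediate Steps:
o = ⅓ (o = -⅓*(-1) = ⅓ ≈ 0.33333)
c(M, U) = 4/3 (c(M, U) = 3 + (⅑)*(-15) = 3 - 5/3 = 4/3)
l(J) = -3*J
w(L) = -4/(⅓ + L) (w(L) = -4/(L + ⅓) = -4/(⅓ + L))
(-116 + 145)*(c(8, 23) + w(l(-4))) = (-116 + 145)*(4/3 - 12/(1 + 3*(-3*(-4)))) = 29*(4/3 - 12/(1 + 3*12)) = 29*(4/3 - 12/(1 + 36)) = 29*(4/3 - 12/37) = 29*(112/111) = 3248/111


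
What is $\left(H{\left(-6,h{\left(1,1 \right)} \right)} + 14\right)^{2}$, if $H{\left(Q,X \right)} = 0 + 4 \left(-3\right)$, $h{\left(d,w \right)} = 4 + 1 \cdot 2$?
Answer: $4$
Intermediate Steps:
$h{\left(d,w \right)} = 6$ ($h{\left(d,w \right)} = 4 + 2 = 6$)
$H{\left(Q,X \right)} = -12$ ($H{\left(Q,X \right)} = 0 - 12 = -12$)
$\left(H{\left(-6,h{\left(1,1 \right)} \right)} + 14\right)^{2} = \left(-12 + 14\right)^{2} = 2^{2} = 4$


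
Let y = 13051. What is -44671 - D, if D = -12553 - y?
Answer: -19067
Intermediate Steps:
D = -25604 (D = -12553 - 1*13051 = -12553 - 13051 = -25604)
-44671 - D = -44671 - 1*(-25604) = -44671 + 25604 = -19067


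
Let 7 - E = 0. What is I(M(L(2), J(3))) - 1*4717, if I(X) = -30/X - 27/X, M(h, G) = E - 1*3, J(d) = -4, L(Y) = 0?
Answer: -18925/4 ≈ -4731.3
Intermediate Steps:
E = 7 (E = 7 - 1*0 = 7 + 0 = 7)
M(h, G) = 4 (M(h, G) = 7 - 1*3 = 7 - 3 = 4)
I(X) = -57/X
I(M(L(2), J(3))) - 1*4717 = -57/4 - 1*4717 = -57*1/4 - 4717 = -57/4 - 4717 = -18925/4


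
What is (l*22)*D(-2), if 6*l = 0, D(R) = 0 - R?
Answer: 0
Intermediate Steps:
D(R) = -R
l = 0 (l = (⅙)*0 = 0)
(l*22)*D(-2) = (0*22)*(-1*(-2)) = 0*2 = 0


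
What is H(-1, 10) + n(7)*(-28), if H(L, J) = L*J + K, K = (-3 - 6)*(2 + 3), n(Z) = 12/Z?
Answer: -103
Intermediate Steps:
K = -45 (K = -9*5 = -45)
H(L, J) = -45 + J*L (H(L, J) = L*J - 45 = J*L - 45 = -45 + J*L)
H(-1, 10) + n(7)*(-28) = (-45 + 10*(-1)) + (12/7)*(-28) = (-45 - 10) + (12*(1/7))*(-28) = -55 + (12/7)*(-28) = -55 - 48 = -103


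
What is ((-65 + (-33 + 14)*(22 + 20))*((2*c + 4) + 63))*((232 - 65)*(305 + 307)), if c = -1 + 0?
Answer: -5733133380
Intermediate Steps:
c = -1
((-65 + (-33 + 14)*(22 + 20))*((2*c + 4) + 63))*((232 - 65)*(305 + 307)) = ((-65 + (-33 + 14)*(22 + 20))*((2*(-1) + 4) + 63))*((232 - 65)*(305 + 307)) = ((-65 - 19*42)*((-2 + 4) + 63))*(167*612) = ((-65 - 798)*(2 + 63))*102204 = -863*65*102204 = -56095*102204 = -5733133380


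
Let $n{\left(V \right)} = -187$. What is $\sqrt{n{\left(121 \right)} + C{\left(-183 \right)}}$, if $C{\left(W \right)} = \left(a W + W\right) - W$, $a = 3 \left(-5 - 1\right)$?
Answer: $\sqrt{3107} \approx 55.74$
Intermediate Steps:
$a = -18$ ($a = 3 \left(-6\right) = -18$)
$C{\left(W \right)} = - 18 W$ ($C{\left(W \right)} = \left(- 18 W + W\right) - W = - 17 W - W = - 18 W$)
$\sqrt{n{\left(121 \right)} + C{\left(-183 \right)}} = \sqrt{-187 - -3294} = \sqrt{-187 + 3294} = \sqrt{3107}$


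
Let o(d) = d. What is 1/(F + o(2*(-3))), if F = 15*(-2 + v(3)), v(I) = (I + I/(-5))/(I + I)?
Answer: -1/30 ≈ -0.033333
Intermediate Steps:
v(I) = ⅖ (v(I) = (I + I*(-⅕))/((2*I)) = (I - I/5)*(1/(2*I)) = (4*I/5)*(1/(2*I)) = ⅖)
F = -24 (F = 15*(-2 + ⅖) = 15*(-8/5) = -24)
1/(F + o(2*(-3))) = 1/(-24 + 2*(-3)) = 1/(-24 - 6) = 1/(-30) = -1/30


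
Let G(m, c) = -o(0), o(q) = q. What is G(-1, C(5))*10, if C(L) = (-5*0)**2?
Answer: 0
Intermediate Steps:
C(L) = 0 (C(L) = 0**2 = 0)
G(m, c) = 0 (G(m, c) = -1*0 = 0)
G(-1, C(5))*10 = 0*10 = 0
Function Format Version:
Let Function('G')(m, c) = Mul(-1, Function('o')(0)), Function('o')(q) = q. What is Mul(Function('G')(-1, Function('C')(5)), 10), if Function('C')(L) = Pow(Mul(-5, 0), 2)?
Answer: 0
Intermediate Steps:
Function('C')(L) = 0 (Function('C')(L) = Pow(0, 2) = 0)
Function('G')(m, c) = 0 (Function('G')(m, c) = Mul(-1, 0) = 0)
Mul(Function('G')(-1, Function('C')(5)), 10) = Mul(0, 10) = 0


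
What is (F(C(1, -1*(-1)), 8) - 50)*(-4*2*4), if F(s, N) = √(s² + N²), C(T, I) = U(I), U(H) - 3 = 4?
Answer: 1600 - 32*√113 ≈ 1259.8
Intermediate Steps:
U(H) = 7 (U(H) = 3 + 4 = 7)
C(T, I) = 7
F(s, N) = √(N² + s²)
(F(C(1, -1*(-1)), 8) - 50)*(-4*2*4) = (√(8² + 7²) - 50)*(-4*2*4) = (√(64 + 49) - 50)*(-8*4) = (√113 - 50)*(-32) = (-50 + √113)*(-32) = 1600 - 32*√113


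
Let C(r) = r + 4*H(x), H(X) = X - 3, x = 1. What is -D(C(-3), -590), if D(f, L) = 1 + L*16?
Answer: 9439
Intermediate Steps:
H(X) = -3 + X
C(r) = -8 + r (C(r) = r + 4*(-3 + 1) = r + 4*(-2) = r - 8 = -8 + r)
D(f, L) = 1 + 16*L
-D(C(-3), -590) = -(1 + 16*(-590)) = -(1 - 9440) = -1*(-9439) = 9439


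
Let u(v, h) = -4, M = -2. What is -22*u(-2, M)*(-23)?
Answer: -2024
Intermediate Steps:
-22*u(-2, M)*(-23) = -22*(-4)*(-23) = 88*(-23) = -2024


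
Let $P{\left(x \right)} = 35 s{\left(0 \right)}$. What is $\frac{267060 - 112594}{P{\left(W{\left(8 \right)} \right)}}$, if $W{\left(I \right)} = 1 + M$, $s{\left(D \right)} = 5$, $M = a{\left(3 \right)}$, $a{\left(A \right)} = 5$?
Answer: $\frac{154466}{175} \approx 882.66$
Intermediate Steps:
$M = 5$
$W{\left(I \right)} = 6$ ($W{\left(I \right)} = 1 + 5 = 6$)
$P{\left(x \right)} = 175$ ($P{\left(x \right)} = 35 \cdot 5 = 175$)
$\frac{267060 - 112594}{P{\left(W{\left(8 \right)} \right)}} = \frac{267060 - 112594}{175} = 154466 \cdot \frac{1}{175} = \frac{154466}{175}$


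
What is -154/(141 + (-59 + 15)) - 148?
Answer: -14510/97 ≈ -149.59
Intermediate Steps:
-154/(141 + (-59 + 15)) - 148 = -154/(141 - 44) - 148 = -154/97 - 148 = -14510/97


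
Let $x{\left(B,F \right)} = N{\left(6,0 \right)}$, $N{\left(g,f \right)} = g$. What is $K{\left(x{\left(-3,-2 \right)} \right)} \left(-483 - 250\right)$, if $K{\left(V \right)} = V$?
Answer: $-4398$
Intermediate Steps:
$x{\left(B,F \right)} = 6$
$K{\left(x{\left(-3,-2 \right)} \right)} \left(-483 - 250\right) = 6 \left(-483 - 250\right) = 6 \left(-733\right) = -4398$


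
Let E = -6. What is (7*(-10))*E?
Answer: 420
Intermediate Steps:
(7*(-10))*E = (7*(-10))*(-6) = -70*(-6) = 420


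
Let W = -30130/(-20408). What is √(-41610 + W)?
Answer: 5*I*√43323467185/5102 ≈ 203.98*I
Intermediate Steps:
W = 15065/10204 (W = -30130*(-1/20408) = 15065/10204 ≈ 1.4764)
√(-41610 + W) = √(-41610 + 15065/10204) = √(-424573375/10204) = 5*I*√43323467185/5102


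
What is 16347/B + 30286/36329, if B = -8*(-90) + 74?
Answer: 617917247/28845226 ≈ 21.422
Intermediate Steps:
B = 794 (B = 720 + 74 = 794)
16347/B + 30286/36329 = 16347/794 + 30286/36329 = 617917247/28845226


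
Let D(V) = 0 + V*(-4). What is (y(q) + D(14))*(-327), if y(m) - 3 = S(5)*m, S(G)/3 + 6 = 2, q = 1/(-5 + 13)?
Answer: 35643/2 ≈ 17822.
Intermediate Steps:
q = ⅛ (q = 1/8 = ⅛ ≈ 0.12500)
S(G) = -12 (S(G) = -18 + 3*2 = -18 + 6 = -12)
y(m) = 3 - 12*m
D(V) = -4*V (D(V) = 0 - 4*V = -4*V)
(y(q) + D(14))*(-327) = ((3 - 12*⅛) - 4*14)*(-327) = ((3 - 3/2) - 56)*(-327) = (3/2 - 56)*(-327) = -109/2*(-327) = 35643/2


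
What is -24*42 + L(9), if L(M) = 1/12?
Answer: -12095/12 ≈ -1007.9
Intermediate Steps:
L(M) = 1/12 (L(M) = 1*(1/12) = 1/12)
-24*42 + L(9) = -24*42 + 1/12 = -1008 + 1/12 = -12095/12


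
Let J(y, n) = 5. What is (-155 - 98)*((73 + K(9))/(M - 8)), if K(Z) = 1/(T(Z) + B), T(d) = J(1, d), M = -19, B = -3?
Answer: 12397/18 ≈ 688.72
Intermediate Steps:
T(d) = 5
K(Z) = ½ (K(Z) = 1/(5 - 3) = 1/2 = ½)
(-155 - 98)*((73 + K(9))/(M - 8)) = (-155 - 98)*((73 + ½)/(-19 - 8)) = -37191/(2*(-27)) = -37191*(-1)/(2*27) = -253*(-49/18) = 12397/18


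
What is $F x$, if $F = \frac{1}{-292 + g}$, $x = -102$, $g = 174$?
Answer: $\frac{51}{59} \approx 0.86441$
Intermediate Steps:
$F = - \frac{1}{118}$ ($F = \frac{1}{-292 + 174} = \frac{1}{-118} = - \frac{1}{118} \approx -0.0084746$)
$F x = \left(- \frac{1}{118}\right) \left(-102\right) = \frac{51}{59}$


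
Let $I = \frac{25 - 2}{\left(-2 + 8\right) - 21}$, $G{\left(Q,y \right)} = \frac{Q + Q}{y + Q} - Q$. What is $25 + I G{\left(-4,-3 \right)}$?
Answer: $\frac{599}{35} \approx 17.114$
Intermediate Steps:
$G{\left(Q,y \right)} = - Q + \frac{2 Q}{Q + y}$ ($G{\left(Q,y \right)} = \frac{2 Q}{Q + y} - Q = - Q + \frac{2 Q}{Q + y}$)
$I = - \frac{23}{15}$ ($I = \frac{23}{6 - 21} = \frac{23}{-15} = 23 \left(- \frac{1}{15}\right) = - \frac{23}{15} \approx -1.5333$)
$25 + I G{\left(-4,-3 \right)} = 25 - \frac{23 \left(- \frac{4 \left(2 - -4 - -3\right)}{-4 - 3}\right)}{15} = 25 - \frac{23 \left(- \frac{4 \left(2 + 4 + 3\right)}{-7}\right)}{15} = 25 - \frac{23 \left(\left(-4\right) \left(- \frac{1}{7}\right) 9\right)}{15} = 25 - \frac{276}{35} = \frac{599}{35}$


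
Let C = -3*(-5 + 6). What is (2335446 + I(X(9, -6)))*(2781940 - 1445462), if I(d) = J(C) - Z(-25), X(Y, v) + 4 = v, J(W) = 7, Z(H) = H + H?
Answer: 3121348378434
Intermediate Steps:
Z(H) = 2*H
C = -3 (C = -3*1 = -3)
X(Y, v) = -4 + v
I(d) = 57 (I(d) = 7 - 2*(-25) = 7 - 1*(-50) = 7 + 50 = 57)
(2335446 + I(X(9, -6)))*(2781940 - 1445462) = (2335446 + 57)*(2781940 - 1445462) = 2335503*1336478 = 3121348378434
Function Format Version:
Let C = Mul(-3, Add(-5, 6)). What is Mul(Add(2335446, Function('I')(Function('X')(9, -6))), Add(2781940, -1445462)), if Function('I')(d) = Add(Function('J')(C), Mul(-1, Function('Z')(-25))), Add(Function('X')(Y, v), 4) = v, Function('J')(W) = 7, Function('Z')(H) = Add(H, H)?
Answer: 3121348378434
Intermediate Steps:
Function('Z')(H) = Mul(2, H)
C = -3 (C = Mul(-3, 1) = -3)
Function('X')(Y, v) = Add(-4, v)
Function('I')(d) = 57 (Function('I')(d) = Add(7, Mul(-1, Mul(2, -25))) = Add(7, Mul(-1, -50)) = Add(7, 50) = 57)
Mul(Add(2335446, Function('I')(Function('X')(9, -6))), Add(2781940, -1445462)) = Mul(Add(2335446, 57), Add(2781940, -1445462)) = Mul(2335503, 1336478) = 3121348378434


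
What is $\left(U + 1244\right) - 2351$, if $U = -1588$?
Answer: $-2695$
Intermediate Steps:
$\left(U + 1244\right) - 2351 = \left(-1588 + 1244\right) - 2351 = -344 - 2351 = -2695$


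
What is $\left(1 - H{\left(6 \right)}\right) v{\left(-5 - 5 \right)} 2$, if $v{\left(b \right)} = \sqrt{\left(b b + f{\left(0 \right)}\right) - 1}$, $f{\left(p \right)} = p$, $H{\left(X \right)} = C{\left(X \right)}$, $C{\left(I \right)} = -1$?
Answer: $12 \sqrt{11} \approx 39.799$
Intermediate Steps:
$H{\left(X \right)} = -1$
$v{\left(b \right)} = \sqrt{-1 + b^{2}}$ ($v{\left(b \right)} = \sqrt{\left(b b + 0\right) - 1} = \sqrt{\left(b^{2} + 0\right) - 1} = \sqrt{b^{2} - 1} = \sqrt{-1 + b^{2}}$)
$\left(1 - H{\left(6 \right)}\right) v{\left(-5 - 5 \right)} 2 = \left(1 - -1\right) \sqrt{-1 + \left(-5 - 5\right)^{2}} \cdot 2 = \left(1 + 1\right) \sqrt{-1 + \left(-5 - 5\right)^{2}} \cdot 2 = 2 \sqrt{-1 + \left(-10\right)^{2}} \cdot 2 = 2 \sqrt{-1 + 100} \cdot 2 = 2 \sqrt{99} \cdot 2 = 2 \cdot 3 \sqrt{11} \cdot 2 = 6 \sqrt{11} \cdot 2 = 12 \sqrt{11}$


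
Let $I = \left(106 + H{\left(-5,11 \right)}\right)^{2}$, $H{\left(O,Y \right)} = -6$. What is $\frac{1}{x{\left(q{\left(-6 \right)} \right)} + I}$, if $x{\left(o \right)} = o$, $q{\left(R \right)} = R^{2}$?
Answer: $\frac{1}{10036} \approx 9.9641 \cdot 10^{-5}$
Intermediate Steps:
$I = 10000$ ($I = \left(106 - 6\right)^{2} = 100^{2} = 10000$)
$\frac{1}{x{\left(q{\left(-6 \right)} \right)} + I} = \frac{1}{\left(-6\right)^{2} + 10000} = \frac{1}{36 + 10000} = \frac{1}{10036}$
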